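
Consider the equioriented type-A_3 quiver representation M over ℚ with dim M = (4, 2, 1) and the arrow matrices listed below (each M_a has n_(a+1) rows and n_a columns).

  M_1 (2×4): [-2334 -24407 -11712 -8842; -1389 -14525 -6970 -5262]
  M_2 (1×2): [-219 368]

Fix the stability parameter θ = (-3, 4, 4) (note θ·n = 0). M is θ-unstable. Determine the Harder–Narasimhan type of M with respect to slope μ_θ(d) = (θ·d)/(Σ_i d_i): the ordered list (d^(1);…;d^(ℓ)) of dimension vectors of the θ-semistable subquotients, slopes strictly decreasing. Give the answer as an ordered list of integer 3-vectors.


Interval decomposition of M: I[1,1]^2, I[1,2], I[1,3].
HN type (ℓ=2): μ^(1)=4; μ^(2)=-3

((0, 2, 1); (4, 0, 0))


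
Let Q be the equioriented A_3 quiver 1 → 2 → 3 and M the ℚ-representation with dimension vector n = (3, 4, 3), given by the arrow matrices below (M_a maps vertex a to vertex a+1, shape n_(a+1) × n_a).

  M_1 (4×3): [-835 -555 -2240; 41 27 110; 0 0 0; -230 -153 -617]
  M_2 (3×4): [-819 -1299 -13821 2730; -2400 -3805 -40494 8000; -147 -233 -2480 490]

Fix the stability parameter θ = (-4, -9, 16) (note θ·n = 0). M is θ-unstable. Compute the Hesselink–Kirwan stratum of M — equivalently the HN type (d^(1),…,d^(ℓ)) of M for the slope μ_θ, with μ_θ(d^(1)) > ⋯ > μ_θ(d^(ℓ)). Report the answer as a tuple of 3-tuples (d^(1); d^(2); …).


Via rank(M_{q-1}∘⋯∘M_p): M ≅ I[1,1], I[1,2], I[1,3], I[2,3]^2.
μ_θ-semistable layers: μ^(1)=16; μ^(2)=-4; μ^(3)=-13/2; μ^(4)=-9

((0, 0, 3); (1, 0, 0); (2, 2, 0); (0, 2, 0))


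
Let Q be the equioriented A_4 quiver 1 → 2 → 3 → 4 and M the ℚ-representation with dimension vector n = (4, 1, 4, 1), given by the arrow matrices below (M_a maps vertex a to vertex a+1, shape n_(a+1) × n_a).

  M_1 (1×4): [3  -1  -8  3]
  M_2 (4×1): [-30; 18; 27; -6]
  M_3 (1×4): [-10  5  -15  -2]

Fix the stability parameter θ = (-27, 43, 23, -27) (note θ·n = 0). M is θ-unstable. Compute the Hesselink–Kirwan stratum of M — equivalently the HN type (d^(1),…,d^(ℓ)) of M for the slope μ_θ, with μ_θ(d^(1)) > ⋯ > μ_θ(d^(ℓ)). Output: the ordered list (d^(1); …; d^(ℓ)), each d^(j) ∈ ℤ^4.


Via rank(M_{q-1}∘⋯∘M_p): M ≅ I[1,1]^3, I[1,4], I[3,3]^3.
μ_θ-semistable layers: μ^(1)=23; μ^(2)=13; μ^(3)=-27

((0, 0, 3, 0); (0, 1, 1, 1); (4, 0, 0, 0))


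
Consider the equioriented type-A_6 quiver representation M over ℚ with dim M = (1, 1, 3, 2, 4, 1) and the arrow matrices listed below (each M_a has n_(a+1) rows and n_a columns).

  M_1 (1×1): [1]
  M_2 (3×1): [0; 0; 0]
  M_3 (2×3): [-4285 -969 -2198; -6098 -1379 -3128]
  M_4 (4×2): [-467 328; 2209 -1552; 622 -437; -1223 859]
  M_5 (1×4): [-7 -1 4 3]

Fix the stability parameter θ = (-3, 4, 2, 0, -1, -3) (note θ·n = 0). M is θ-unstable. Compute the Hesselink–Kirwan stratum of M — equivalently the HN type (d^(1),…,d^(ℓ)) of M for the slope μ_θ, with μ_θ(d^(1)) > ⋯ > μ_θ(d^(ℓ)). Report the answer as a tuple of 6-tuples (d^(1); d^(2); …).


Barcode: M ≅ I[1,2], I[3,3], I[3,5], I[3,6], I[5,5]^2. HN layers by μ_θ (6 steps, strictly decreasing):
  μ^(1)=4; μ^(2)=2; μ^(3)=1/3; μ^(4)=-1/2; μ^(5)=-1; μ^(6)=-3

((0, 1, 0, 0, 0, 0); (0, 0, 1, 0, 0, 0); (0, 0, 1, 1, 1, 0); (0, 0, 1, 1, 1, 1); (0, 0, 0, 0, 2, 0); (1, 0, 0, 0, 0, 0))


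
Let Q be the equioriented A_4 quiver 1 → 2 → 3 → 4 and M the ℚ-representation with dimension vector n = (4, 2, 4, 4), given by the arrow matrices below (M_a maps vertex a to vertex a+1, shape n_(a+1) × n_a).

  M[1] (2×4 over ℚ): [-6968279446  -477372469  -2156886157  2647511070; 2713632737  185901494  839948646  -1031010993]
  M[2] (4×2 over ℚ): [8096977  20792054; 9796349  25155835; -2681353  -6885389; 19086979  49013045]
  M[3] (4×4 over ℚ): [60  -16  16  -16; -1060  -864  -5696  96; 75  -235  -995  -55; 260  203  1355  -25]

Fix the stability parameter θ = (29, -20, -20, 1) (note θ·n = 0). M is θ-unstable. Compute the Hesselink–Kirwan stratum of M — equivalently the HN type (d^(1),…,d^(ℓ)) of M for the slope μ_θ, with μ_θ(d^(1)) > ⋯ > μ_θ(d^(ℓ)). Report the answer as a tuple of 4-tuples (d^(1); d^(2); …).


Interval decomposition of M: I[1,1]^2, I[1,4]^2, I[3,3]^2, I[4,4]^2.
HN type (ℓ=4): μ^(1)=29; μ^(2)=1; μ^(3)=-11/3; μ^(4)=-20

((2, 0, 0, 0); (0, 0, 0, 4); (2, 2, 2, 0); (0, 0, 2, 0))


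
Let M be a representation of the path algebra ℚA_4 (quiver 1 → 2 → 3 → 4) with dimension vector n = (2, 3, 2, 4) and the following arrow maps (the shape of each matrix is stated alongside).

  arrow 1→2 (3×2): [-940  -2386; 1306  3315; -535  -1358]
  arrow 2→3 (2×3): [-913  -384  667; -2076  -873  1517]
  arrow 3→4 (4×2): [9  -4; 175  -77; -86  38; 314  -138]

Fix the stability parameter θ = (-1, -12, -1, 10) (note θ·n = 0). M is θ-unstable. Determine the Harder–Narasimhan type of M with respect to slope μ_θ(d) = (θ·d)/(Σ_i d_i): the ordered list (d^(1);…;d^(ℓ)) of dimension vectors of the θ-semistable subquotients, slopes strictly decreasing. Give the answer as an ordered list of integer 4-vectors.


Interval decomposition of M: I[1,4]^2, I[2,2], I[4,4]^2.
HN type (ℓ=4): μ^(1)=10; μ^(2)=-1; μ^(3)=-13/2; μ^(4)=-12

((0, 0, 0, 4); (0, 0, 2, 0); (2, 2, 0, 0); (0, 1, 0, 0))


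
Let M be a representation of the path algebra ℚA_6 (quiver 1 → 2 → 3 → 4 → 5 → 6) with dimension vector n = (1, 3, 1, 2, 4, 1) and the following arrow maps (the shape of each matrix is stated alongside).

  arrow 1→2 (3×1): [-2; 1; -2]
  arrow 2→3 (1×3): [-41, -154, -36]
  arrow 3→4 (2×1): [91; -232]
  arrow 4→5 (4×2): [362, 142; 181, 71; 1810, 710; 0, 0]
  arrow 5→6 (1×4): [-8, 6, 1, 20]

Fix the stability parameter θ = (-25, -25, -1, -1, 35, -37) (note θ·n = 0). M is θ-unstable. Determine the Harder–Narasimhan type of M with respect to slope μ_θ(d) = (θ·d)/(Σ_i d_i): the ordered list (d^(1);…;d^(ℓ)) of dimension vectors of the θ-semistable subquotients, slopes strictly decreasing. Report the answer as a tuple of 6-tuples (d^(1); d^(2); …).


Interval decomposition of M: I[1,2], I[2,2], I[2,5], I[4,4], I[5,5]^2, I[5,6].
HN type (ℓ=3): μ^(1)=35; μ^(2)=-1; μ^(3)=-25

((0, 0, 0, 0, 3, 0); (0, 0, 1, 2, 1, 1); (1, 3, 0, 0, 0, 0))


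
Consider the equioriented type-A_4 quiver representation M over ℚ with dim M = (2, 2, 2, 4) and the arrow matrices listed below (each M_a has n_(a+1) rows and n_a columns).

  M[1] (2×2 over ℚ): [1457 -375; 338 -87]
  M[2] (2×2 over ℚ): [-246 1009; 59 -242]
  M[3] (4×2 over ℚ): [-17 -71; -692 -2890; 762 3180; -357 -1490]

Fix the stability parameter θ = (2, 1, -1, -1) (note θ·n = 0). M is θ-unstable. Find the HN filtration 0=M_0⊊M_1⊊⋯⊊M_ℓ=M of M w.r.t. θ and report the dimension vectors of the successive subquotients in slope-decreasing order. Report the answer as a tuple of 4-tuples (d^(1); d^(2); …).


Interval decomposition of M: I[1,4]^2, I[4,4]^2.
HN type (ℓ=2): μ^(1)=1/4; μ^(2)=-1

((2, 2, 2, 2); (0, 0, 0, 2))


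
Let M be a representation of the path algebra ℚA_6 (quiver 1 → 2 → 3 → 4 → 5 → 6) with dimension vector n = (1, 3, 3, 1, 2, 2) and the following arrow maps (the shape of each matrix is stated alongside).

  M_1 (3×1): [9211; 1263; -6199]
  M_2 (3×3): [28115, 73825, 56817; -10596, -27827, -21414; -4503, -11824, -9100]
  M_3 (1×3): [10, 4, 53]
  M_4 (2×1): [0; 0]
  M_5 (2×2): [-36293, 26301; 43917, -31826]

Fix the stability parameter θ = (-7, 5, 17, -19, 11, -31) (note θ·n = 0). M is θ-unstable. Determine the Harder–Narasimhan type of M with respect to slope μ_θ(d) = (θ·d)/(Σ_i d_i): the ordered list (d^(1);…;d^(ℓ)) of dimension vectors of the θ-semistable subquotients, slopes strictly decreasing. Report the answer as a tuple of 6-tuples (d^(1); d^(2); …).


Interval decomposition of M: I[1,4], I[2,3]^2, I[5,6]^2.
HN type (ℓ=5): μ^(1)=17; μ^(2)=5; μ^(3)=1; μ^(4)=-7; μ^(5)=-10

((0, 0, 2, 0, 0, 0); (0, 2, 0, 0, 0, 0); (0, 1, 1, 1, 0, 0); (1, 0, 0, 0, 0, 0); (0, 0, 0, 0, 2, 2))


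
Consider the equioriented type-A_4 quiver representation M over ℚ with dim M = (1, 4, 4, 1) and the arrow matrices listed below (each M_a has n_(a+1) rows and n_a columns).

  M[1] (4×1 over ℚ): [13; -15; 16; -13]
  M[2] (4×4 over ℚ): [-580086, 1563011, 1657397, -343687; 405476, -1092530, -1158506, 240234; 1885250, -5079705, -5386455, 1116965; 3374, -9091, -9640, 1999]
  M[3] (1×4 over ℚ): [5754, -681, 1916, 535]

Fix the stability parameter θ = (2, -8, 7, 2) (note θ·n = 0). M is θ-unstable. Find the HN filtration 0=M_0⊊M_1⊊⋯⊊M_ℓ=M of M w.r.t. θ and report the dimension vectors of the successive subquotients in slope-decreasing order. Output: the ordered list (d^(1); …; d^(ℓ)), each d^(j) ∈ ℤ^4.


Via rank(M_{q-1}∘⋯∘M_p): M ≅ I[1,2], I[2,2], I[2,3], I[2,4], I[3,3]^2.
μ_θ-semistable layers: μ^(1)=7; μ^(2)=9/2; μ^(3)=-3; μ^(4)=-8

((0, 0, 3, 0); (0, 0, 1, 1); (1, 1, 0, 0); (0, 3, 0, 0))


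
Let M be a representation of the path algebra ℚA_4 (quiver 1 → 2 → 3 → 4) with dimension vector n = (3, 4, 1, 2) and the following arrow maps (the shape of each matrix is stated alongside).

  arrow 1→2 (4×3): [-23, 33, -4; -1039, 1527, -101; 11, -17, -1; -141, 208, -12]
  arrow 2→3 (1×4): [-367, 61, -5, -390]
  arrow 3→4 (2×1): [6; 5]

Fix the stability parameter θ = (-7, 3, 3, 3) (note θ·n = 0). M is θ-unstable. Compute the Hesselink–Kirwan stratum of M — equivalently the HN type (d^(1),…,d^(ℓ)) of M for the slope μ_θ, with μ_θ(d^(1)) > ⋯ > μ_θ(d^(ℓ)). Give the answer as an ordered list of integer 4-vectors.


Barcode: M ≅ I[1,2]^2, I[1,4], I[2,2], I[4,4]. HN layers by μ_θ (2 steps, strictly decreasing):
  μ^(1)=3; μ^(2)=-7

((0, 4, 1, 2); (3, 0, 0, 0))


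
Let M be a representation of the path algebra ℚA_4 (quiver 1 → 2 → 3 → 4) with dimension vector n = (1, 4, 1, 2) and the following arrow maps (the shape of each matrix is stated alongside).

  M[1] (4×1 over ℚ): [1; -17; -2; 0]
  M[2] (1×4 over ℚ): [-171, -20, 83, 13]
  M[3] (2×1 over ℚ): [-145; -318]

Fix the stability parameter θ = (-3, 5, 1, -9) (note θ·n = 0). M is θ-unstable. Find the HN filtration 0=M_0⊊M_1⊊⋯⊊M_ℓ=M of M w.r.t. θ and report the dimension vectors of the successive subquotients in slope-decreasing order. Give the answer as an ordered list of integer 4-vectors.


Barcode: M ≅ I[1,4], I[2,2]^3, I[4,4]. HN layers by μ_θ (4 steps, strictly decreasing):
  μ^(1)=5; μ^(2)=-1; μ^(3)=-3; μ^(4)=-9

((0, 3, 0, 0); (0, 1, 1, 1); (1, 0, 0, 0); (0, 0, 0, 1))


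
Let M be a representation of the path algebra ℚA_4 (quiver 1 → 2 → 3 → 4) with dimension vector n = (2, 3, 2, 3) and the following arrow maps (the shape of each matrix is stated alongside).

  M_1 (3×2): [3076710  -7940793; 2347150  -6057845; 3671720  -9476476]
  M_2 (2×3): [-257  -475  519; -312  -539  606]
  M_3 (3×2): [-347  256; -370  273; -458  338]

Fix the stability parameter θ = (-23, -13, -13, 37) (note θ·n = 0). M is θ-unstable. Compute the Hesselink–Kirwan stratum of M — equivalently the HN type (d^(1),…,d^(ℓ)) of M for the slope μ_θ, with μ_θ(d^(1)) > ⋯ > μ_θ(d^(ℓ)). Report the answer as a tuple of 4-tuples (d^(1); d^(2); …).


Interval decomposition of M: I[1,1], I[1,4], I[2,2], I[2,4], I[4,4].
HN type (ℓ=3): μ^(1)=37; μ^(2)=-13; μ^(3)=-23

((0, 0, 0, 3); (0, 3, 2, 0); (2, 0, 0, 0))


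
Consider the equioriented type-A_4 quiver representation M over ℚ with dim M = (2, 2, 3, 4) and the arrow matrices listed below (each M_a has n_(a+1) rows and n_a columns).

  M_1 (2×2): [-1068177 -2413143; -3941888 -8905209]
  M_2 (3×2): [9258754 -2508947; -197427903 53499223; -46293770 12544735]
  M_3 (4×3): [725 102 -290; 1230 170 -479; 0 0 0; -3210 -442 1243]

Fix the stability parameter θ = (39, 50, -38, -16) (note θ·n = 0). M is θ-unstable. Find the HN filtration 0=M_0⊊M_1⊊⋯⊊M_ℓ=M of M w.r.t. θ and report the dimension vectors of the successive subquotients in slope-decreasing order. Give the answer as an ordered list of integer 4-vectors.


Via rank(M_{q-1}∘⋯∘M_p): M ≅ I[1,3], I[1,4], I[3,4], I[4,4]^2.
μ_θ-semistable layers: μ^(1)=17; μ^(2)=35/4; μ^(3)=-16; μ^(4)=-38

((1, 1, 1, 0); (1, 1, 1, 1); (0, 0, 0, 3); (0, 0, 1, 0))


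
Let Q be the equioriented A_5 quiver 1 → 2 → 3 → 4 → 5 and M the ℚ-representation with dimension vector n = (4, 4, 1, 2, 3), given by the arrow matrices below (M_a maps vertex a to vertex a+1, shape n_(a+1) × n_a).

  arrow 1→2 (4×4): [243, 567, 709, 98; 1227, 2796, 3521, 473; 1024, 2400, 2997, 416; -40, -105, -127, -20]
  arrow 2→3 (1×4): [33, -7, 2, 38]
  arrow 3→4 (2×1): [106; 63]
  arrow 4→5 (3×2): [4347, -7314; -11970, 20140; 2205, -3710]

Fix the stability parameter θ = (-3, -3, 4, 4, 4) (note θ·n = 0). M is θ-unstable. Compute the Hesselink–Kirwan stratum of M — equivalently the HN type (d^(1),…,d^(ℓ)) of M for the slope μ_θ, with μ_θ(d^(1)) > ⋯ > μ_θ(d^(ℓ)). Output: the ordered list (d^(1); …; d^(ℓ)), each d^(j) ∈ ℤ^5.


Barcode: M ≅ I[1,2]^3, I[1,4], I[4,5], I[5,5]^2. HN layers by μ_θ (2 steps, strictly decreasing):
  μ^(1)=4; μ^(2)=-3

((0, 0, 1, 2, 3); (4, 4, 0, 0, 0))


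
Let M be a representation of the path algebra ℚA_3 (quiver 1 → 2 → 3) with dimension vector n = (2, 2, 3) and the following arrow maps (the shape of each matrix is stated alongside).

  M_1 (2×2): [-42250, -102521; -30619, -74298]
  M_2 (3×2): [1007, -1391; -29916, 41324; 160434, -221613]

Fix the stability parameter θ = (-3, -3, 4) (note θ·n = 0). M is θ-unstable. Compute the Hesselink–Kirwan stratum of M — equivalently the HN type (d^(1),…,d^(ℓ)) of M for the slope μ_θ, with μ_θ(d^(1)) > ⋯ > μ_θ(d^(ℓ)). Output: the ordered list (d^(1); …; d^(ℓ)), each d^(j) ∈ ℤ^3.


Via rank(M_{q-1}∘⋯∘M_p): M ≅ I[1,3]^2, I[3,3].
μ_θ-semistable layers: μ^(1)=4; μ^(2)=-3

((0, 0, 3); (2, 2, 0))


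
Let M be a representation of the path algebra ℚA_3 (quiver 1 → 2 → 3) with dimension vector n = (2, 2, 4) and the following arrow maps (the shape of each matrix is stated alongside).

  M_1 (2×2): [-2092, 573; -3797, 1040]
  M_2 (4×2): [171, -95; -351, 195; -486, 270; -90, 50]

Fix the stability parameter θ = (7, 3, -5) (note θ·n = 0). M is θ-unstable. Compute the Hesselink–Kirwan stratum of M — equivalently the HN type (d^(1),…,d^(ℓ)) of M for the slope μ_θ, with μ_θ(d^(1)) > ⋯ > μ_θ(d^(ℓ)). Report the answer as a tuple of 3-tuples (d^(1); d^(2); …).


Barcode: M ≅ I[1,2], I[1,3], I[3,3]^3. HN layers by μ_θ (3 steps, strictly decreasing):
  μ^(1)=5; μ^(2)=5/3; μ^(3)=-5

((1, 1, 0); (1, 1, 1); (0, 0, 3))


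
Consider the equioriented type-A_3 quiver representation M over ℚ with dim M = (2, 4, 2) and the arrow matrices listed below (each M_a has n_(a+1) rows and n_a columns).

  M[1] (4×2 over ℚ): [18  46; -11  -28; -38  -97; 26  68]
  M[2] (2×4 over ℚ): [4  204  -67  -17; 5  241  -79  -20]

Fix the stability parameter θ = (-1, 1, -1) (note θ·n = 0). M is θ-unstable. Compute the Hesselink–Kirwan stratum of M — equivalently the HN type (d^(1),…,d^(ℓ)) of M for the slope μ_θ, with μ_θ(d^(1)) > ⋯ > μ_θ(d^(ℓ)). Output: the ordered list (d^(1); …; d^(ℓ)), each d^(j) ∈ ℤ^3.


Barcode: M ≅ I[1,3]^2, I[2,2]^2. HN layers by μ_θ (3 steps, strictly decreasing):
  μ^(1)=1; μ^(2)=0; μ^(3)=-1

((0, 2, 0); (0, 2, 2); (2, 0, 0))


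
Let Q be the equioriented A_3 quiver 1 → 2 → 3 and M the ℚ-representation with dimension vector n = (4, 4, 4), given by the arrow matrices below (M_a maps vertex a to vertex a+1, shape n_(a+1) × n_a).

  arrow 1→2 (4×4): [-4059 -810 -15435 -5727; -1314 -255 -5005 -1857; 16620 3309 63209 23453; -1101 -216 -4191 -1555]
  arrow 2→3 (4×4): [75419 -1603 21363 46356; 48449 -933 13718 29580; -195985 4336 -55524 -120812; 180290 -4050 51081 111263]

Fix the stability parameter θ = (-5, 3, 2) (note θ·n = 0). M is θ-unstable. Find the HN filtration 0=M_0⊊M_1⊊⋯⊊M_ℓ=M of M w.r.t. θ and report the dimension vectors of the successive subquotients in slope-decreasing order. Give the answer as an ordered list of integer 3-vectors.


Interval decomposition of M: I[1,1]^2, I[1,3]^2, I[2,3]^2.
HN type (ℓ=2): μ^(1)=5/2; μ^(2)=-5

((0, 4, 4); (4, 0, 0))


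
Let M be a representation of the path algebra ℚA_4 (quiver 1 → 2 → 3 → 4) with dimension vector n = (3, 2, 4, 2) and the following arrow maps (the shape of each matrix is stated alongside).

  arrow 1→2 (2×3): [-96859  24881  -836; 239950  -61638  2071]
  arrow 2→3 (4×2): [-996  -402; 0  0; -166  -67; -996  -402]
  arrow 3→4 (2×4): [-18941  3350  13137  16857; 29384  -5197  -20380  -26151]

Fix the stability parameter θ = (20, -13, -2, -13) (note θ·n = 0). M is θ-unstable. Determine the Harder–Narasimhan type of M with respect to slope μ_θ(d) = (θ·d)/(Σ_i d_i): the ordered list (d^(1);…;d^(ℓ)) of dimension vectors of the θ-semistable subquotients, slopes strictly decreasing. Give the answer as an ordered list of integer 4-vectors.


Via rank(M_{q-1}∘⋯∘M_p): M ≅ I[1,1], I[1,2], I[1,4], I[3,3]^2, I[3,4].
μ_θ-semistable layers: μ^(1)=20; μ^(2)=7/2; μ^(3)=-2; μ^(4)=-15/2

((1, 0, 0, 0); (1, 1, 0, 0); (1, 1, 3, 1); (0, 0, 1, 1))


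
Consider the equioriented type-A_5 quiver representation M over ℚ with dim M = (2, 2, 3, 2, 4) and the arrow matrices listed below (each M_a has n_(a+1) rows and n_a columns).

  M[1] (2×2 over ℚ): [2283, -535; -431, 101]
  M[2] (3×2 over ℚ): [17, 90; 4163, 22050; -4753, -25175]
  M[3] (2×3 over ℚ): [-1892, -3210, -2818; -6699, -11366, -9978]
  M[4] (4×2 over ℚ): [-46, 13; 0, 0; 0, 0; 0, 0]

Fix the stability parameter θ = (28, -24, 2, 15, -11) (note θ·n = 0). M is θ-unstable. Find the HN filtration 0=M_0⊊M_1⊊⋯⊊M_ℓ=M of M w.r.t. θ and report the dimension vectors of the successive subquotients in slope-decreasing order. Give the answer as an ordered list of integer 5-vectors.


Via rank(M_{q-1}∘⋯∘M_p): M ≅ I[1,4], I[1,5], I[3,3], I[5,5]^3.
μ_θ-semistable layers: μ^(1)=15; μ^(2)=2; μ^(3)=-11

((0, 0, 0, 1, 0); (2, 2, 3, 1, 1); (0, 0, 0, 0, 3))


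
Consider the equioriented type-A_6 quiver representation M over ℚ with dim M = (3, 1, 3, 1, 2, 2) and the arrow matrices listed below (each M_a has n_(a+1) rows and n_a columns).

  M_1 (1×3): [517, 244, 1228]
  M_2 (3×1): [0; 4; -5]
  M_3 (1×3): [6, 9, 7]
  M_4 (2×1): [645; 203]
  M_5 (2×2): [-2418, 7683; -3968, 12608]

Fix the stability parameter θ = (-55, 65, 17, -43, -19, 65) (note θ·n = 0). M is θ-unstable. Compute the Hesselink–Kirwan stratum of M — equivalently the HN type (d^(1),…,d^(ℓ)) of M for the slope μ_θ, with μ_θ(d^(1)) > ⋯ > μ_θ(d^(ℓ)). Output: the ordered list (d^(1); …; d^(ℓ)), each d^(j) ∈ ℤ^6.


Barcode: M ≅ I[1,1]^2, I[1,6], I[3,3]^2, I[5,5], I[6,6]. HN layers by μ_θ (5 steps, strictly decreasing):
  μ^(1)=65; μ^(2)=17; μ^(3)=5; μ^(4)=-19; μ^(5)=-55

((0, 0, 0, 0, 0, 2); (0, 0, 2, 0, 0, 0); (0, 1, 1, 1, 1, 0); (0, 0, 0, 0, 1, 0); (3, 0, 0, 0, 0, 0))


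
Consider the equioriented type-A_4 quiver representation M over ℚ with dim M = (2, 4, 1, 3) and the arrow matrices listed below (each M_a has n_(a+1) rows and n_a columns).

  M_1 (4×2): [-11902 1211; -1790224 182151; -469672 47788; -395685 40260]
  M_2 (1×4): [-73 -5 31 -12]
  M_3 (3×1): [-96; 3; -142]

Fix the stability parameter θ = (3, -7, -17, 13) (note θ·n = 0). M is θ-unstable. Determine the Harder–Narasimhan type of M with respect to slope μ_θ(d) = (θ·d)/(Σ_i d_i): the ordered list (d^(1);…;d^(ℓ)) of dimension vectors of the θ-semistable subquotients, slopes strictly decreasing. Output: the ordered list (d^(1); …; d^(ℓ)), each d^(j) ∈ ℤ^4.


Via rank(M_{q-1}∘⋯∘M_p): M ≅ I[1,2], I[1,4], I[2,2]^2, I[4,4]^2.
μ_θ-semistable layers: μ^(1)=13; μ^(2)=-2; μ^(3)=-7

((0, 0, 0, 3); (1, 1, 0, 0); (1, 3, 1, 0))


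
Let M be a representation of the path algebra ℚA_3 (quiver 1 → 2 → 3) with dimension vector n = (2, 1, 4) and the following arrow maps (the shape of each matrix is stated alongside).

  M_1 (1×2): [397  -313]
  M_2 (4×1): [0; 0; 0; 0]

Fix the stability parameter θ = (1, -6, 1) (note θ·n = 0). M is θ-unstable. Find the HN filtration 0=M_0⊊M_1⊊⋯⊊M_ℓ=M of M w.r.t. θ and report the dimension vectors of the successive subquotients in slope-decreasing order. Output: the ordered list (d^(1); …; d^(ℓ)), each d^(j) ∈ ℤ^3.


Interval decomposition of M: I[1,1], I[1,2], I[3,3]^4.
HN type (ℓ=2): μ^(1)=1; μ^(2)=-5/2

((1, 0, 4); (1, 1, 0))


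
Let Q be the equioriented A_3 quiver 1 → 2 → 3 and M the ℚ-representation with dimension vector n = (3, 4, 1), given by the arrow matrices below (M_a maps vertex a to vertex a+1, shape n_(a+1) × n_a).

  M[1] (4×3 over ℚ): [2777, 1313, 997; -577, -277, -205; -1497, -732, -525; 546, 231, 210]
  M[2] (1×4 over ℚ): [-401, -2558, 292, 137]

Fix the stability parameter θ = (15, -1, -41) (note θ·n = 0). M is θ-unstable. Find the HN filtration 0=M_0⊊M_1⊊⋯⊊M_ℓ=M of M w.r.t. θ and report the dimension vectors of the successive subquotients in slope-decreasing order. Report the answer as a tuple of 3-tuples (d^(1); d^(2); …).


Via rank(M_{q-1}∘⋯∘M_p): M ≅ I[1,1], I[1,2], I[1,3], I[2,2]^2.
μ_θ-semistable layers: μ^(1)=15; μ^(2)=7; μ^(3)=-1; μ^(4)=-9

((1, 0, 0); (1, 1, 0); (0, 2, 0); (1, 1, 1))


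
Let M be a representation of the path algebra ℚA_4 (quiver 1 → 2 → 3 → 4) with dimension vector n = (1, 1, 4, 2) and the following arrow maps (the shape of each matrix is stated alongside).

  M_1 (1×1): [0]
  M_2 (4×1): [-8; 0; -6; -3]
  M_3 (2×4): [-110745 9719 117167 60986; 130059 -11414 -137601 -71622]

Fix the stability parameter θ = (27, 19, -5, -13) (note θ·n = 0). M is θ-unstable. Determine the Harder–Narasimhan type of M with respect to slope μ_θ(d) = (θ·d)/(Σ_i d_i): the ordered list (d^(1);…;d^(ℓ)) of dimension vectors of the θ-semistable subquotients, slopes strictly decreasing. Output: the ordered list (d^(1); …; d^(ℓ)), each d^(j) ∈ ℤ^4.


Barcode: M ≅ I[1,1], I[2,3], I[3,3], I[3,4]^2. HN layers by μ_θ (4 steps, strictly decreasing):
  μ^(1)=27; μ^(2)=7; μ^(3)=-5; μ^(4)=-9

((1, 0, 0, 0); (0, 1, 1, 0); (0, 0, 1, 0); (0, 0, 2, 2))


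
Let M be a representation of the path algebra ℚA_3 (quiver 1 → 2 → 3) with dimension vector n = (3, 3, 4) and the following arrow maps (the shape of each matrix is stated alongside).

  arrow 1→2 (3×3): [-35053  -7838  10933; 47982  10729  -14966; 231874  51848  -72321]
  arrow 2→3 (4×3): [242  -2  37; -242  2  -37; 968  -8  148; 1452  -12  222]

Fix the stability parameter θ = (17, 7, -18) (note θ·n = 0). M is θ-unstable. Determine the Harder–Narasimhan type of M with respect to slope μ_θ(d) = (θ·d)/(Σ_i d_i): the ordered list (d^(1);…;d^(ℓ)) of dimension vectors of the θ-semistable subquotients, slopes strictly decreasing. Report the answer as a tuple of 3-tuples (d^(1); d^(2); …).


Via rank(M_{q-1}∘⋯∘M_p): M ≅ I[1,2]^2, I[1,3], I[3,3]^3.
μ_θ-semistable layers: μ^(1)=12; μ^(2)=2; μ^(3)=-18

((2, 2, 0); (1, 1, 1); (0, 0, 3))


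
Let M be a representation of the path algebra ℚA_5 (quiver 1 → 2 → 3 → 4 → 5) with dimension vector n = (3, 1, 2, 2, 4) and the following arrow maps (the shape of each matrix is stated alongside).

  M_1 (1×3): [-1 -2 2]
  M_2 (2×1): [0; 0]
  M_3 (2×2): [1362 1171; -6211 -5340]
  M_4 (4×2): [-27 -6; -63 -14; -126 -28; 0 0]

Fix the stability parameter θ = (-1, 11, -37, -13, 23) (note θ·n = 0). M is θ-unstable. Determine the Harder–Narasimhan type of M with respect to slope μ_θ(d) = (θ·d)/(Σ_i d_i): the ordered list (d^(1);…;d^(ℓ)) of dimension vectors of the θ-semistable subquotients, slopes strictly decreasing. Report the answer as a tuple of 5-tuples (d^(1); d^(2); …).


Interval decomposition of M: I[1,1]^2, I[1,2], I[3,4], I[3,5], I[5,5]^3.
HN type (ℓ=5): μ^(1)=23; μ^(2)=11; μ^(3)=-1; μ^(4)=-13; μ^(5)=-37

((0, 0, 0, 0, 4); (0, 1, 0, 0, 0); (3, 0, 0, 0, 0); (0, 0, 0, 2, 0); (0, 0, 2, 0, 0))


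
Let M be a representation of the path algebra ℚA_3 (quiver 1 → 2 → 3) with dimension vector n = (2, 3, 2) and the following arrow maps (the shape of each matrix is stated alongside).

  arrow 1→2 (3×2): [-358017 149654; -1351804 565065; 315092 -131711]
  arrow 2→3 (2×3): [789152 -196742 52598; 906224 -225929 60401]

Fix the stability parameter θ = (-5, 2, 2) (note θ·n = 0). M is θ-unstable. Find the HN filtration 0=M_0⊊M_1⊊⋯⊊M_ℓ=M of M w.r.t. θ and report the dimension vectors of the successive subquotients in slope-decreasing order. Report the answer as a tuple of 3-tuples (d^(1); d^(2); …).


Interval decomposition of M: I[1,2]^2, I[2,3], I[3,3].
HN type (ℓ=2): μ^(1)=2; μ^(2)=-5

((0, 3, 2); (2, 0, 0))


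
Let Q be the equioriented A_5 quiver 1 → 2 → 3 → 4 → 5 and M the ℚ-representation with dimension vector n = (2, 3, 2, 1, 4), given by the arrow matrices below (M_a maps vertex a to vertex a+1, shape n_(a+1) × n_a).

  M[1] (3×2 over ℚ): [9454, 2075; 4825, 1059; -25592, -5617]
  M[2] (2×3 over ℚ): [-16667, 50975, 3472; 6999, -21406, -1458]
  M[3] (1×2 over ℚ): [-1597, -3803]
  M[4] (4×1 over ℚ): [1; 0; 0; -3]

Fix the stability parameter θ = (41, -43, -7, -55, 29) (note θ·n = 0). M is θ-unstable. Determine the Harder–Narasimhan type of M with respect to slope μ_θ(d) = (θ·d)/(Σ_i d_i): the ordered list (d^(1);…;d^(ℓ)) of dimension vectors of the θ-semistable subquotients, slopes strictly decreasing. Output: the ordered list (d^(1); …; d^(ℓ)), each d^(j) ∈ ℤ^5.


Interval decomposition of M: I[1,3], I[1,5], I[2,2], I[5,5]^3.
HN type (ℓ=4): μ^(1)=29; μ^(2)=-3; μ^(3)=-16; μ^(4)=-43

((0, 0, 0, 0, 4); (1, 1, 1, 0, 0); (1, 1, 1, 1, 0); (0, 1, 0, 0, 0))


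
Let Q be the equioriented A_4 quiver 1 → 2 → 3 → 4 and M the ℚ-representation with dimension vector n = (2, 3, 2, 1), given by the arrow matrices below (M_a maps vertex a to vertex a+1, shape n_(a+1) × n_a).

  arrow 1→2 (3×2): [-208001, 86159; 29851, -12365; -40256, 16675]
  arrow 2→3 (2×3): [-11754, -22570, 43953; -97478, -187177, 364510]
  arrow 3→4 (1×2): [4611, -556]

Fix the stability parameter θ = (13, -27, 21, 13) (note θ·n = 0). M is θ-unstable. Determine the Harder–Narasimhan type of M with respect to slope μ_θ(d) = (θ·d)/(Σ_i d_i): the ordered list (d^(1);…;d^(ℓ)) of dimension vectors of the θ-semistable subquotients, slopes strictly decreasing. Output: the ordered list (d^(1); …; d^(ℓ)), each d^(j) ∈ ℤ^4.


Interval decomposition of M: I[1,3], I[1,4], I[2,2].
HN type (ℓ=4): μ^(1)=21; μ^(2)=17; μ^(3)=-7; μ^(4)=-27

((0, 0, 1, 0); (0, 0, 1, 1); (2, 2, 0, 0); (0, 1, 0, 0))


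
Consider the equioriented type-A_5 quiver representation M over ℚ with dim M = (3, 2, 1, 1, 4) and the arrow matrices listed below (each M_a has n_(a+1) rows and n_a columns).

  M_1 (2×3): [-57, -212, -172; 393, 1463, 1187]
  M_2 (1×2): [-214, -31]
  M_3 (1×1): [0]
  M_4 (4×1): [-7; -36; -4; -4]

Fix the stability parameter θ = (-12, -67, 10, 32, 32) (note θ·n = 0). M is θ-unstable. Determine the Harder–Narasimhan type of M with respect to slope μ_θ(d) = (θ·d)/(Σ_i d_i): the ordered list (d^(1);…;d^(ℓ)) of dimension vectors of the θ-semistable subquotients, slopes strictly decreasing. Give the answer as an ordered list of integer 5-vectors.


Via rank(M_{q-1}∘⋯∘M_p): M ≅ I[1,1], I[1,2], I[1,3], I[4,5], I[5,5]^3.
μ_θ-semistable layers: μ^(1)=32; μ^(2)=10; μ^(3)=-12; μ^(4)=-79/2

((0, 0, 0, 1, 4); (0, 0, 1, 0, 0); (1, 0, 0, 0, 0); (2, 2, 0, 0, 0))


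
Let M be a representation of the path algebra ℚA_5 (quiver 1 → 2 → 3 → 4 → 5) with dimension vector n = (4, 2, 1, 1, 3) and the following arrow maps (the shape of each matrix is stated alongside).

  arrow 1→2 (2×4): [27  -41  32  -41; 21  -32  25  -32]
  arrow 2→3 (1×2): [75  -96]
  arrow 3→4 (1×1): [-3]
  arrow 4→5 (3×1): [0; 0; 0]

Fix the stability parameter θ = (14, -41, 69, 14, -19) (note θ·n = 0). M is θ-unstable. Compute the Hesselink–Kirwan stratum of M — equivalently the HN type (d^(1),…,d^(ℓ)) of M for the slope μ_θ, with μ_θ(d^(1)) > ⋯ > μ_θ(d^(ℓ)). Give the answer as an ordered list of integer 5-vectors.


Interval decomposition of M: I[1,1]^2, I[1,2], I[1,4], I[5,5]^3.
HN type (ℓ=4): μ^(1)=83/2; μ^(2)=14; μ^(3)=-27/2; μ^(4)=-19

((0, 0, 1, 1, 0); (2, 0, 0, 0, 0); (2, 2, 0, 0, 0); (0, 0, 0, 0, 3))


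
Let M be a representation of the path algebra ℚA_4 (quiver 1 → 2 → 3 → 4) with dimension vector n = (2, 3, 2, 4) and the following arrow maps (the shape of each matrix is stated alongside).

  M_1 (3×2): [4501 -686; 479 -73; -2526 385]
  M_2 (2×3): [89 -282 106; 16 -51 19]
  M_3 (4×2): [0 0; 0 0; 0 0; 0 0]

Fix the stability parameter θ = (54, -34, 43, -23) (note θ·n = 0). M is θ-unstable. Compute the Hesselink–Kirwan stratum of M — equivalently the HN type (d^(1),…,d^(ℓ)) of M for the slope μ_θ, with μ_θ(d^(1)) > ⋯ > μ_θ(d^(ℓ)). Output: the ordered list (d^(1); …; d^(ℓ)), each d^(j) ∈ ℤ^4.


Via rank(M_{q-1}∘⋯∘M_p): M ≅ I[1,3]^2, I[2,2], I[4,4]^4.
μ_θ-semistable layers: μ^(1)=43; μ^(2)=10; μ^(3)=-23; μ^(4)=-34

((0, 0, 2, 0); (2, 2, 0, 0); (0, 0, 0, 4); (0, 1, 0, 0))


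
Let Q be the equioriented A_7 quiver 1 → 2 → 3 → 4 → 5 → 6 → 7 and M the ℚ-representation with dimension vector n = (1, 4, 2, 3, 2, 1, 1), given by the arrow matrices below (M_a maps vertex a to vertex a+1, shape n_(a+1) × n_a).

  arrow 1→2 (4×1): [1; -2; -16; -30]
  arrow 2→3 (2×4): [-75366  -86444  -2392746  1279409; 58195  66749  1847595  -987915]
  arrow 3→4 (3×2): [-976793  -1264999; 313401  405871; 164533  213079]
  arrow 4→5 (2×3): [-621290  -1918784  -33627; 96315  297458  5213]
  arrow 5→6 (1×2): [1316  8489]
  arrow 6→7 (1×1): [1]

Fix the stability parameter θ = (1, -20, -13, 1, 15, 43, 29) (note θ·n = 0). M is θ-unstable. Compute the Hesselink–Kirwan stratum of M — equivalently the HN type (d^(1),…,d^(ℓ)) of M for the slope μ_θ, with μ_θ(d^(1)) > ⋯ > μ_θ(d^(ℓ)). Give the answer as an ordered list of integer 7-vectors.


Interval decomposition of M: I[1,5], I[2,2]^2, I[2,7], I[4,4].
HN type (ℓ=6): μ^(1)=36; μ^(2)=15; μ^(3)=1; μ^(4)=-32/3; μ^(5)=-13; μ^(6)=-20

((0, 0, 0, 0, 0, 1, 1); (0, 0, 0, 0, 2, 0, 0); (0, 0, 0, 3, 0, 0, 0); (1, 1, 1, 0, 0, 0, 0); (0, 0, 1, 0, 0, 0, 0); (0, 3, 0, 0, 0, 0, 0))


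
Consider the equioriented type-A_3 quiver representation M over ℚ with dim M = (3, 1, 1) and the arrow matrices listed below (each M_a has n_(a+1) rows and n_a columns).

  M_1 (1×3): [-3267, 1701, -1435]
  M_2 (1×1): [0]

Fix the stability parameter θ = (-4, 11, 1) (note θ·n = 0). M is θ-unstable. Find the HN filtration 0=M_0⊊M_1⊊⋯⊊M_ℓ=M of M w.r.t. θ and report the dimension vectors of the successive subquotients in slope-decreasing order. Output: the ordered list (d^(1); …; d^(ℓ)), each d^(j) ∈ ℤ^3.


Interval decomposition of M: I[1,1]^2, I[1,2], I[3,3].
HN type (ℓ=3): μ^(1)=11; μ^(2)=1; μ^(3)=-4

((0, 1, 0); (0, 0, 1); (3, 0, 0))


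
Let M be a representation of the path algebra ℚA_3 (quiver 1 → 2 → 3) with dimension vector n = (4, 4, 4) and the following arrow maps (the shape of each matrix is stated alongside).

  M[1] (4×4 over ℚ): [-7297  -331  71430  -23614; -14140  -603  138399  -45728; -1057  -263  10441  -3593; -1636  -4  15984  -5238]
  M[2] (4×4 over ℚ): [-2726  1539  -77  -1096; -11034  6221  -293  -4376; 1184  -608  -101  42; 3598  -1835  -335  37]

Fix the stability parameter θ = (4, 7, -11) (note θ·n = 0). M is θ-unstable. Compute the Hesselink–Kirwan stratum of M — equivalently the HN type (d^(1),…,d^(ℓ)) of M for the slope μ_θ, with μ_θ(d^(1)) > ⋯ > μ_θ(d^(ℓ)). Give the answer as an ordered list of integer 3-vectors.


Via rank(M_{q-1}∘⋯∘M_p): M ≅ I[1,2], I[1,3]^3, I[3,3].
μ_θ-semistable layers: μ^(1)=7; μ^(2)=4; μ^(3)=0; μ^(4)=-11

((0, 1, 0); (1, 0, 0); (3, 3, 3); (0, 0, 1))


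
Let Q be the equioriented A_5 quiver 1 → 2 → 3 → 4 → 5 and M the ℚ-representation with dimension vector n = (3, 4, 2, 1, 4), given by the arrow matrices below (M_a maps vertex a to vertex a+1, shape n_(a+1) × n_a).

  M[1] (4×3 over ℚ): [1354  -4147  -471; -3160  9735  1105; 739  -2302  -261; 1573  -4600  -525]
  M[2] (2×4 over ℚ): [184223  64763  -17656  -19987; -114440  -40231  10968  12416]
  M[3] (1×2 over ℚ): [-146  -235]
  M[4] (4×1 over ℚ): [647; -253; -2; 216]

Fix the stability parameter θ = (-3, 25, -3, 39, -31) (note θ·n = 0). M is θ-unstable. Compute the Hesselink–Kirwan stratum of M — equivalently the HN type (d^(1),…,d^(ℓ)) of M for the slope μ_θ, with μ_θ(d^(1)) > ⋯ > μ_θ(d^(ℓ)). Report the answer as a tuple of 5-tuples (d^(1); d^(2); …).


Barcode: M ≅ I[1,1], I[1,3], I[1,5], I[2,2]^2, I[5,5]^3. HN layers by μ_θ (5 steps, strictly decreasing):
  μ^(1)=25; μ^(2)=11; μ^(3)=15/2; μ^(4)=-3; μ^(5)=-31

((0, 2, 0, 0, 0); (0, 1, 1, 0, 0); (0, 1, 1, 1, 1); (3, 0, 0, 0, 0); (0, 0, 0, 0, 3))


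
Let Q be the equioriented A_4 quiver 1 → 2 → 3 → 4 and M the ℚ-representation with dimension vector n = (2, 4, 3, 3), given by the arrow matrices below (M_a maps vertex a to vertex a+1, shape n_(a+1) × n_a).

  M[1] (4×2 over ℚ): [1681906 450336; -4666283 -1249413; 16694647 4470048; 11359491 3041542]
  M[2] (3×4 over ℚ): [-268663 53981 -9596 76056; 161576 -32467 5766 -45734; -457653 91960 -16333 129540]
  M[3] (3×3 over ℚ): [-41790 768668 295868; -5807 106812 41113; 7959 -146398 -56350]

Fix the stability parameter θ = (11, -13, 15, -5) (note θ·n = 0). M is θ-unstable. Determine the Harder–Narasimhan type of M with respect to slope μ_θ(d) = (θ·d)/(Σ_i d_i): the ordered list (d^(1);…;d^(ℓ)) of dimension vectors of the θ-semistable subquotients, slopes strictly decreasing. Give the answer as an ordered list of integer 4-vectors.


Interval decomposition of M: I[1,4]^2, I[2,2], I[2,3], I[4,4].
HN type (ℓ=5): μ^(1)=15; μ^(2)=5; μ^(3)=-1; μ^(4)=-5; μ^(5)=-13

((0, 0, 1, 0); (0, 0, 2, 2); (2, 2, 0, 0); (0, 0, 0, 1); (0, 2, 0, 0))


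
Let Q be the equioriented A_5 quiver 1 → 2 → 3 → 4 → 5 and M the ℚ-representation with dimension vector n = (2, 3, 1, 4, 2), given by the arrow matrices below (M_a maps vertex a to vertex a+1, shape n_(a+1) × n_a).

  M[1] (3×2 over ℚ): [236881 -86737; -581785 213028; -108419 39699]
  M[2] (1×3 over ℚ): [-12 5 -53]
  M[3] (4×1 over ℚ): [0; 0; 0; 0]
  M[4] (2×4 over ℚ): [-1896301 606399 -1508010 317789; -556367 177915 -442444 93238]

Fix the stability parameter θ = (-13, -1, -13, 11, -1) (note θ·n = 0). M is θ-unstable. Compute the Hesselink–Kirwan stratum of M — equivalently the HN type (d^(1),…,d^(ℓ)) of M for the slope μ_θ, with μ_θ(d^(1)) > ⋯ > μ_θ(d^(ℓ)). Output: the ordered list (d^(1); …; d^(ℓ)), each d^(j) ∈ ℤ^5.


Interval decomposition of M: I[1,2], I[1,3], I[2,2], I[4,4]^2, I[4,5]^2.
HN type (ℓ=5): μ^(1)=11; μ^(2)=5; μ^(3)=-1; μ^(4)=-7; μ^(5)=-13

((0, 0, 0, 2, 0); (0, 0, 0, 2, 2); (0, 2, 0, 0, 0); (0, 1, 1, 0, 0); (2, 0, 0, 0, 0))


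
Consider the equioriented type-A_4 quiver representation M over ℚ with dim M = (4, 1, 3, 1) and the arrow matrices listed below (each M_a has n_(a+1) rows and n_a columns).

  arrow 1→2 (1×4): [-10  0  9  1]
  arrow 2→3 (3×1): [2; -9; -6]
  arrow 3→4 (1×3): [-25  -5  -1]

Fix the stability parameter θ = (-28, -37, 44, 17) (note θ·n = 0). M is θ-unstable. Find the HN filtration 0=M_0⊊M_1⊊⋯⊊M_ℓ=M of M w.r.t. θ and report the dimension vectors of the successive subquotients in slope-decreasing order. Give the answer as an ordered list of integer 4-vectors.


Via rank(M_{q-1}∘⋯∘M_p): M ≅ I[1,1]^3, I[1,4], I[3,3]^2.
μ_θ-semistable layers: μ^(1)=44; μ^(2)=61/2; μ^(3)=-28; μ^(4)=-65/2

((0, 0, 2, 0); (0, 0, 1, 1); (3, 0, 0, 0); (1, 1, 0, 0))


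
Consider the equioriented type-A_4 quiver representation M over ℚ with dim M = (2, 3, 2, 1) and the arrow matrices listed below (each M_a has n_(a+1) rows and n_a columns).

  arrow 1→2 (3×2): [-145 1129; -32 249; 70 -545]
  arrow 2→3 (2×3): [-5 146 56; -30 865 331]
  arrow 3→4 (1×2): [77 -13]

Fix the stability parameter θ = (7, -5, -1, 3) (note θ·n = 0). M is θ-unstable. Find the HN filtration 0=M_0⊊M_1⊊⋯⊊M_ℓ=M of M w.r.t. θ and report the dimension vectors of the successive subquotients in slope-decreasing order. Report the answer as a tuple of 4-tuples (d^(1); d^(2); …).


Via rank(M_{q-1}∘⋯∘M_p): M ≅ I[1,2], I[1,4], I[2,3].
μ_θ-semistable layers: μ^(1)=3; μ^(2)=1; μ^(3)=1/3; μ^(4)=-1; μ^(5)=-5

((0, 0, 0, 1); (1, 1, 0, 0); (1, 1, 1, 0); (0, 0, 1, 0); (0, 1, 0, 0))


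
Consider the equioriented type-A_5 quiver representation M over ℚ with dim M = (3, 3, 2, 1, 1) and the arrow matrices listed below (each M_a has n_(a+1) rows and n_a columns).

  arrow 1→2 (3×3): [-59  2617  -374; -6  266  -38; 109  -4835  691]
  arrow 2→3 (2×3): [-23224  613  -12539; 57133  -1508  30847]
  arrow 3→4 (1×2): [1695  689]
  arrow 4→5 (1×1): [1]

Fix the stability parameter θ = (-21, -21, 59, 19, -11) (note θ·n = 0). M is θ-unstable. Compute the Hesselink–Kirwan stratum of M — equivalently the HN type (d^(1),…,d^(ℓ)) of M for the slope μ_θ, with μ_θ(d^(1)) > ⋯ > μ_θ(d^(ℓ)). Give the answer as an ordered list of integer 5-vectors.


Interval decomposition of M: I[1,1], I[1,3], I[1,5], I[2,2].
HN type (ℓ=3): μ^(1)=59; μ^(2)=67/3; μ^(3)=-21

((0, 0, 1, 0, 0); (0, 0, 1, 1, 1); (3, 3, 0, 0, 0))


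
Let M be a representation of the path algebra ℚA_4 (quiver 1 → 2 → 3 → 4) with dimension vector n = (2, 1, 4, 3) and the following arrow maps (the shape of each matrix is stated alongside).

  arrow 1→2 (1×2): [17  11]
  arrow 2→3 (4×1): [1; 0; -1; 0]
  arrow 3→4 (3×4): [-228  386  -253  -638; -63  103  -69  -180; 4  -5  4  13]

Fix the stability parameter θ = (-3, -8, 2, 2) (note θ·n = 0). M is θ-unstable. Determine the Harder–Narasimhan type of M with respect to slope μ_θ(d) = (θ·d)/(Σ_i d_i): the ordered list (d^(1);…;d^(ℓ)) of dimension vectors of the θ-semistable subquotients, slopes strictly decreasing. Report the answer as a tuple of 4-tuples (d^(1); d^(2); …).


Barcode: M ≅ I[1,1], I[1,4], I[3,3], I[3,4]^2. HN layers by μ_θ (3 steps, strictly decreasing):
  μ^(1)=2; μ^(2)=-3; μ^(3)=-11/2

((0, 0, 4, 3); (1, 0, 0, 0); (1, 1, 0, 0))


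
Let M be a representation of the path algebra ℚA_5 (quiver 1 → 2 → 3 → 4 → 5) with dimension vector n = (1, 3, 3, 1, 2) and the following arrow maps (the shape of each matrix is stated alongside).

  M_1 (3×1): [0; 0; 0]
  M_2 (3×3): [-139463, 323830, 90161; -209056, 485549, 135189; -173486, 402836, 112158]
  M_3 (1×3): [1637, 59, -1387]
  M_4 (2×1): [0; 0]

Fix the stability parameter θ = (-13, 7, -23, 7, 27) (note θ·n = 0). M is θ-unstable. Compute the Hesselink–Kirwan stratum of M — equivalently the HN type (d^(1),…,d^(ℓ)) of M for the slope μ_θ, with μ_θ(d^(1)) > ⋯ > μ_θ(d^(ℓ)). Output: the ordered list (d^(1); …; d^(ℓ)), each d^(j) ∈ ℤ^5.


Barcode: M ≅ I[1,1], I[2,3]^2, I[2,4], I[5,5]^2. HN layers by μ_θ (4 steps, strictly decreasing):
  μ^(1)=27; μ^(2)=7; μ^(3)=-8; μ^(4)=-13

((0, 0, 0, 0, 2); (0, 0, 0, 1, 0); (0, 3, 3, 0, 0); (1, 0, 0, 0, 0))


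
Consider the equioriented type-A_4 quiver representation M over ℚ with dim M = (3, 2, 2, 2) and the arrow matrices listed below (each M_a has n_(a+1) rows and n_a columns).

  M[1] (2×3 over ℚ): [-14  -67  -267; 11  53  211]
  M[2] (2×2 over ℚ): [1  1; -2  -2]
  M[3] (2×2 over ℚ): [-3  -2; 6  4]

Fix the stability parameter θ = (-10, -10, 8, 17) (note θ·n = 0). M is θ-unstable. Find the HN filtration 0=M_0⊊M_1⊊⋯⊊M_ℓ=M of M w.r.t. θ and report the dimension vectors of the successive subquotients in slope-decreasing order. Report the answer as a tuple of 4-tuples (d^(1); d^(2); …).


Via rank(M_{q-1}∘⋯∘M_p): M ≅ I[1,1], I[1,2], I[1,4], I[3,3], I[4,4].
μ_θ-semistable layers: μ^(1)=17; μ^(2)=8; μ^(3)=-10

((0, 0, 0, 2); (0, 0, 2, 0); (3, 2, 0, 0))
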